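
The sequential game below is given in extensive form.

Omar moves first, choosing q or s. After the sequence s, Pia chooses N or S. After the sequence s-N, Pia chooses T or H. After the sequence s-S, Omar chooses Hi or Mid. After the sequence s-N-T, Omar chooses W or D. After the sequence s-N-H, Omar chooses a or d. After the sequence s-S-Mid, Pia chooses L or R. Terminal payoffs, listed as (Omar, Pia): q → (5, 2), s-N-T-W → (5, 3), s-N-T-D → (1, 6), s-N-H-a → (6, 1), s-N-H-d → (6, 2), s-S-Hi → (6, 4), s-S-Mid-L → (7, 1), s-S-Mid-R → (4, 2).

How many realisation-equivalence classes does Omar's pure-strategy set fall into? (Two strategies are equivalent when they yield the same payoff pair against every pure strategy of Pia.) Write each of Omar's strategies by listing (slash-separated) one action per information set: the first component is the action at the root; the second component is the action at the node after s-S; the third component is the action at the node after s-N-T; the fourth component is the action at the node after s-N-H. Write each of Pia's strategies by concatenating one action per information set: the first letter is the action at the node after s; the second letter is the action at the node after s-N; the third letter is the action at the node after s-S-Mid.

Omar has 16 pure strategies: q/Hi/W/a, q/Hi/W/d, q/Hi/D/a, q/Hi/D/d, q/Mid/W/a, q/Mid/W/d, q/Mid/D/a, q/Mid/D/d, s/Hi/W/a, s/Hi/W/d, s/Hi/D/a, s/Hi/D/d, s/Mid/W/a, s/Mid/W/d, s/Mid/D/a, s/Mid/D/d. Columns: NTL, NTR, NHL, NHR, STL, STR, SHL, SHR.
{q/Hi/W/a, q/Hi/W/d, q/Hi/D/a, q/Hi/D/d, q/Mid/W/a, q/Mid/W/d, q/Mid/D/a, q/Mid/D/d} → row (5,2) (5,2) (5,2) (5,2) (5,2) (5,2) (5,2) (5,2)
{s/Hi/W/a} → row (5,3) (5,3) (6,1) (6,1) (6,4) (6,4) (6,4) (6,4)
{s/Hi/W/d} → row (5,3) (5,3) (6,2) (6,2) (6,4) (6,4) (6,4) (6,4)
{s/Hi/D/a} → row (1,6) (1,6) (6,1) (6,1) (6,4) (6,4) (6,4) (6,4)
{s/Hi/D/d} → row (1,6) (1,6) (6,2) (6,2) (6,4) (6,4) (6,4) (6,4)
{s/Mid/W/a} → row (5,3) (5,3) (6,1) (6,1) (7,1) (4,2) (7,1) (4,2)
{s/Mid/W/d} → row (5,3) (5,3) (6,2) (6,2) (7,1) (4,2) (7,1) (4,2)
{s/Mid/D/a} → row (1,6) (1,6) (6,1) (6,1) (7,1) (4,2) (7,1) (4,2)
{s/Mid/D/d} → row (1,6) (1,6) (6,2) (6,2) (7,1) (4,2) (7,1) (4,2)
That's 9 distinct rows out of 16 strategies.

9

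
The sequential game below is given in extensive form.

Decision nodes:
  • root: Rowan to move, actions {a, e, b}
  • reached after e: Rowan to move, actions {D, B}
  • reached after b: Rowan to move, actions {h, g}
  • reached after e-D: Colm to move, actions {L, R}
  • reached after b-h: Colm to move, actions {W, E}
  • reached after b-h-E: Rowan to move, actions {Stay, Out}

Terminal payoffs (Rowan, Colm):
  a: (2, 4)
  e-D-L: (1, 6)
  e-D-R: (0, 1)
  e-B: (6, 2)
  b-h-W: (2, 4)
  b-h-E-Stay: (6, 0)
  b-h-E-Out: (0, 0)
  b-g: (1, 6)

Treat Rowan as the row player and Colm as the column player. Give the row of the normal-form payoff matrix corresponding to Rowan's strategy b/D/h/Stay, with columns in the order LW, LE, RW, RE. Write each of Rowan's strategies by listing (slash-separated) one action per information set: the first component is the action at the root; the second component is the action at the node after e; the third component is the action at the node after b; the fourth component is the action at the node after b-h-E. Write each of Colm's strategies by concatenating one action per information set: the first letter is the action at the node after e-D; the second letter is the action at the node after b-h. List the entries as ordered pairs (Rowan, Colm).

(2,4) (6,0) (2,4) (6,0)

vs LW: Rowan plays b → Rowan plays h at [b] → Colm plays W at [b-h] → (2, 4)
vs LE: Rowan plays b → Rowan plays h at [b] → Colm plays E at [b-h] → Rowan plays Stay at [b-h-E] → (6, 0)
vs RW: Rowan plays b → Rowan plays h at [b] → Colm plays W at [b-h] → (2, 4)
vs RE: Rowan plays b → Rowan plays h at [b] → Colm plays E at [b-h] → Rowan plays Stay at [b-h-E] → (6, 0)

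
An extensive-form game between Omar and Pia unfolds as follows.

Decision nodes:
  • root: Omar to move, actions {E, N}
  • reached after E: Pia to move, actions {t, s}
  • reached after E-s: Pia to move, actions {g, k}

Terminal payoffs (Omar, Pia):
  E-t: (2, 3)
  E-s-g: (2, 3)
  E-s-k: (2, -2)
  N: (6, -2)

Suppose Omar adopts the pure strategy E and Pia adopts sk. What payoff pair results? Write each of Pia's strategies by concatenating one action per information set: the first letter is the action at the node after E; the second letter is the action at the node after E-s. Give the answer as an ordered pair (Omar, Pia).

Trace the play path from the root:
  Omar plays E
  Pia plays s at [E]
  Pia plays k at [E-s]
→ terminal payoff (2, -2).

(2, -2)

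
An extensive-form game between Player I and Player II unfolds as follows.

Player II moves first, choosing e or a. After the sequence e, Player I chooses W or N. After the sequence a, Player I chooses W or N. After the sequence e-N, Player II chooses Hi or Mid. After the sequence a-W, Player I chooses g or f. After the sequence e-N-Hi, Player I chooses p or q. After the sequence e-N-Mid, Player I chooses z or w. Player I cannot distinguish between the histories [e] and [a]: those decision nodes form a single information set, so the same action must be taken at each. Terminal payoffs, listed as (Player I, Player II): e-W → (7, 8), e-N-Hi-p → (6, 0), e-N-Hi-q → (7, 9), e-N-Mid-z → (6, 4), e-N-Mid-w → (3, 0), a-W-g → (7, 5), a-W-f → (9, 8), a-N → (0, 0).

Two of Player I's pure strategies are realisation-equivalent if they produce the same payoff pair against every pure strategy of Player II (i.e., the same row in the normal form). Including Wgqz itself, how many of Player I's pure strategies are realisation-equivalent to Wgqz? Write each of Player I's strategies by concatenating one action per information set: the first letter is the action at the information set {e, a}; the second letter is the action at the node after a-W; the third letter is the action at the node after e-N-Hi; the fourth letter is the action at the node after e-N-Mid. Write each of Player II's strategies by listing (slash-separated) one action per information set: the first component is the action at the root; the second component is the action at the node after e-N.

Row for Wgqz (columns e/Hi, e/Mid, a/Hi, a/Mid): (7,8) (7,8) (7,5) (7,5).
Under Wgqz, Player I's choice at the node after e-N-Hi and at the node after e-N-Mid can never be reached regardless of what Player II does, so varying those choices leaves every outcome unchanged.
Holding the reachable choices fixed and varying the unreachable ones freely already gives 2 × 2 = 4 equivalent strategies.
No other strategy reproduces this row, so those 4 are the full class: Wgpz, Wgpw, Wgqz, Wgqw.

4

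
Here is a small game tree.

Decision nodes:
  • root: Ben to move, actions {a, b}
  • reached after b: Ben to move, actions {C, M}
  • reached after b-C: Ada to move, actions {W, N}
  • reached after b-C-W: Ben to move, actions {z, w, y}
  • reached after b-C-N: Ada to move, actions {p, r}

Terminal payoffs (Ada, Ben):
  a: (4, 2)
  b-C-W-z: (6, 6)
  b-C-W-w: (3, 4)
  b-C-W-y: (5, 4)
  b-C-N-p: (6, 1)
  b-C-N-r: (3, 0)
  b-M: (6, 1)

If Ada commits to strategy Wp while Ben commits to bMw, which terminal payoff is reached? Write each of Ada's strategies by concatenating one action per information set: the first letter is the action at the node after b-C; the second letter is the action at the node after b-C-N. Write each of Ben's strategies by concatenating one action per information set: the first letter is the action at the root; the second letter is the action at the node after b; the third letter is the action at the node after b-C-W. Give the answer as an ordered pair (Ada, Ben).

Trace the play path from the root:
  Ben plays b
  Ben plays M at [b]
→ terminal payoff (6, 1).
(Ada's choice at the node after b-C is never reached on this path, so it doesn't affect the outcome.)

(6, 1)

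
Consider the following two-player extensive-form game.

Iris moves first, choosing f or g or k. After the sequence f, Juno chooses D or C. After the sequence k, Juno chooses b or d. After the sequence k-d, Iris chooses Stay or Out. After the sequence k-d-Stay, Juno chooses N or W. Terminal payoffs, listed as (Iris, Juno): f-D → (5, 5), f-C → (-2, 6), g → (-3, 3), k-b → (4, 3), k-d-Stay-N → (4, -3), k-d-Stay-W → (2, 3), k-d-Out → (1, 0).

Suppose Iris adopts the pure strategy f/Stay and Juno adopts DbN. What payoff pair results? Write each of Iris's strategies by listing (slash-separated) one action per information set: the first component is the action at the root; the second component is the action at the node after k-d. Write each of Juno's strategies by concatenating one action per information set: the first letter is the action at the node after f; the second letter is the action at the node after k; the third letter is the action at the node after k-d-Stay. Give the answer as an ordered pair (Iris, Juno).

Trace the play path from the root:
  Iris plays f
  Juno plays D at [f]
→ terminal payoff (5, 5).
(Iris's choice at the node after k-d is never reached on this path, so it doesn't affect the outcome.)

(5, 5)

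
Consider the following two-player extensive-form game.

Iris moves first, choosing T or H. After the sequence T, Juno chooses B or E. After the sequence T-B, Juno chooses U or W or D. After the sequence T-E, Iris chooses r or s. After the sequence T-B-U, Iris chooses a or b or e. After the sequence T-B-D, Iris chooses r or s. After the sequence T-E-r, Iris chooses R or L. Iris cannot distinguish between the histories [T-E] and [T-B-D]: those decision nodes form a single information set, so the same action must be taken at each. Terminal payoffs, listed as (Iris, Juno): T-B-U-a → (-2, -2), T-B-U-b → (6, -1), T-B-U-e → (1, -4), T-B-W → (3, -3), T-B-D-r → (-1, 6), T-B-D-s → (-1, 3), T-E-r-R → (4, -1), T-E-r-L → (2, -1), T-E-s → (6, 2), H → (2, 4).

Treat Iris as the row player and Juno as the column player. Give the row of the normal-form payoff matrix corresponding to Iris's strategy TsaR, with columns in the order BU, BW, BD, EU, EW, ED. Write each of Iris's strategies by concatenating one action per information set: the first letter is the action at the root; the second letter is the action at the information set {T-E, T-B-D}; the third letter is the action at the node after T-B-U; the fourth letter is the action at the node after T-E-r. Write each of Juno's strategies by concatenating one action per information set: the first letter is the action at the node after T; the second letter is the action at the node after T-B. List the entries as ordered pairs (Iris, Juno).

(-2,-2) (3,-3) (-1,3) (6,2) (6,2) (6,2)

vs BU: Iris plays T → Juno plays B at [T] → Juno plays U at [T-B] → Iris plays a at [T-B-U] → (-2, -2)
vs BW: Iris plays T → Juno plays B at [T] → Juno plays W at [T-B] → (3, -3)
vs BD: Iris plays T → Juno plays B at [T] → Juno plays D at [T-B] → Iris plays s at [T-B-D] → (-1, 3)
vs EU: Iris plays T → Juno plays E at [T] → Iris plays s at [T-E] → (6, 2)
vs EW: Iris plays T → Juno plays E at [T] → Iris plays s at [T-E] → (6, 2)
vs ED: Iris plays T → Juno plays E at [T] → Iris plays s at [T-E] → (6, 2)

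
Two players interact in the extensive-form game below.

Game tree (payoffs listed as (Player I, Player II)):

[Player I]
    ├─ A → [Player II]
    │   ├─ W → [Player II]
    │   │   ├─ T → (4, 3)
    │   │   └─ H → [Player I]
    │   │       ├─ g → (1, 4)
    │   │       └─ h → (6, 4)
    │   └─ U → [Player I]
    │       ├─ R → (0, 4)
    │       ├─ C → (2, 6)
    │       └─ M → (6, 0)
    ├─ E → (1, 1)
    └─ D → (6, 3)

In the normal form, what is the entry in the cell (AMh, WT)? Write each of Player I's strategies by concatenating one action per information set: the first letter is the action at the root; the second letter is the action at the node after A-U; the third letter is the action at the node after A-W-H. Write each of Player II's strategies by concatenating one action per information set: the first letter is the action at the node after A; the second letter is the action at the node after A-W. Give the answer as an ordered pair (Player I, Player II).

Trace the play path from the root:
  Player I plays A
  Player II plays W at [A]
  Player II plays T at [A-W]
→ terminal payoff (4, 3).
(Player I's choice at the node after A-U is never reached on this path, so it doesn't affect the outcome.)

(4, 3)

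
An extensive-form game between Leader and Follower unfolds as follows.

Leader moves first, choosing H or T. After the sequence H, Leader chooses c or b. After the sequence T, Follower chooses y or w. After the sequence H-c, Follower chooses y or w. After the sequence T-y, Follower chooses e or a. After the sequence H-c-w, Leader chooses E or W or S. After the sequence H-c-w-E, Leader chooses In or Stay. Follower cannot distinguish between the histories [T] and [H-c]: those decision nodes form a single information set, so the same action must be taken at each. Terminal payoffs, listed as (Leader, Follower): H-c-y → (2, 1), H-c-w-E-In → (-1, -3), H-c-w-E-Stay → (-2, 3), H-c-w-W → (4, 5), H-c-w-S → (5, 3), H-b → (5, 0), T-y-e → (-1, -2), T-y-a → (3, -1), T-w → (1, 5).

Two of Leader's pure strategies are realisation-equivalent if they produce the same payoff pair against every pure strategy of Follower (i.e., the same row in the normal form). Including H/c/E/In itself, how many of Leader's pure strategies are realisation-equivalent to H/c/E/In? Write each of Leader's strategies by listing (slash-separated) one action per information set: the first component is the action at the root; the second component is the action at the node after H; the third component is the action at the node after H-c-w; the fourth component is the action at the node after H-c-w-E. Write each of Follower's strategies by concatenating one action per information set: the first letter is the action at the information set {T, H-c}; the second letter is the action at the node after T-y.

1

Row for H/c/E/In (columns ye, ya, we, wa): (2,1) (2,1) (-1,-3) (-1,-3).
Every one of Leader's information sets is on the play path for some reply by Follower when Leader follows H/c/E/In.
Changing the action at any of them therefore changes at least one column, so only H/c/E/In itself gives this row.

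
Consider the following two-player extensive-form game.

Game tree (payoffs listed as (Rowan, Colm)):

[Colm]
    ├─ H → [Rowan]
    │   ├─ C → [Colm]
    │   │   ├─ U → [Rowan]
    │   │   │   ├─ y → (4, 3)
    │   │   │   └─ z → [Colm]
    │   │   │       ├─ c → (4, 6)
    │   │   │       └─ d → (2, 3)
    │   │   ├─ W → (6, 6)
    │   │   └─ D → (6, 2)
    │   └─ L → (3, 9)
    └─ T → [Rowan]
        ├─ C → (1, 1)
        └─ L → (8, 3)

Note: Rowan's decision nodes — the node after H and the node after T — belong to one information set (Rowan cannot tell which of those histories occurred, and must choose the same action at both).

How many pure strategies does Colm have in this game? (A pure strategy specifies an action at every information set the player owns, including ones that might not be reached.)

Colm owns the root with actions {H, T} — two choices.
Colm owns the node after H-C with actions {U, W, D} — three choices.
Colm owns the node after H-C-U-z with actions {c, d} — two choices.
A pure strategy fixes one action at each information set independently, so the count is the product 2 × 3 × 2 = 12.

12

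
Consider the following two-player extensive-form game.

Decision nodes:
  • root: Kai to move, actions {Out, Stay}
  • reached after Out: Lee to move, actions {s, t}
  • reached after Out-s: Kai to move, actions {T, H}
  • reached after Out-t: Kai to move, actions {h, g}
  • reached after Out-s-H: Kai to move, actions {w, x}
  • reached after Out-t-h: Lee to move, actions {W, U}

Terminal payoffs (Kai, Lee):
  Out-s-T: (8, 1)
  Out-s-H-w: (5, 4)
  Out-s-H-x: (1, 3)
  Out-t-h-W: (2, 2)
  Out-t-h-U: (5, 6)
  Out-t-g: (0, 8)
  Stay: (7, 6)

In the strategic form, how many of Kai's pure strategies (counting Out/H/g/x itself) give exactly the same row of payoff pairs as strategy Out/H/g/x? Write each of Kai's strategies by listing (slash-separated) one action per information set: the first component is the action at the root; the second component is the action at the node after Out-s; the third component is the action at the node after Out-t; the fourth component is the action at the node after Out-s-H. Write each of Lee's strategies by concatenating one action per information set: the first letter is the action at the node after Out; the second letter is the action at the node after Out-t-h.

Row for Out/H/g/x (columns sW, sU, tW, tU): (1,3) (1,3) (0,8) (0,8).
Every one of Kai's information sets is on the play path for some reply by Lee when Kai follows Out/H/g/x.
Changing the action at any of them therefore changes at least one column, so only Out/H/g/x itself gives this row.

1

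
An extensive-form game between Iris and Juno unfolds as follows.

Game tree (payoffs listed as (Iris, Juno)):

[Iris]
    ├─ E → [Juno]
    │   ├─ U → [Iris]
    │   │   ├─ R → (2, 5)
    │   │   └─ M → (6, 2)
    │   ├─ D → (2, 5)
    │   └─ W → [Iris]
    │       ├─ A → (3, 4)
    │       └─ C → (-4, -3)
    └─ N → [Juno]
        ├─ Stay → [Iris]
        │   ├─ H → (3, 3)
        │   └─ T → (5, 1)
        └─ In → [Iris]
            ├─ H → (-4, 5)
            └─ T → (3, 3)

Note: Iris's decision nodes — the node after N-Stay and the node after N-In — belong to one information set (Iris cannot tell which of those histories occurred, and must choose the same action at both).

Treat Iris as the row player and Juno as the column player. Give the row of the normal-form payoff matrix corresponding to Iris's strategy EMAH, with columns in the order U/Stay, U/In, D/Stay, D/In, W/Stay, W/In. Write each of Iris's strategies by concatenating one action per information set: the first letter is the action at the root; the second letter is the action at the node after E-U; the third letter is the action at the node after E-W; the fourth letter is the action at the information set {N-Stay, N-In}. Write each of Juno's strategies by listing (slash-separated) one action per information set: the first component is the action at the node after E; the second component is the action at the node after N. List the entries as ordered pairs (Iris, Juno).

vs U/Stay: Iris plays E → Juno plays U at [E] → Iris plays M at [E-U] → (6, 2)
vs U/In: Iris plays E → Juno plays U at [E] → Iris plays M at [E-U] → (6, 2)
vs D/Stay: Iris plays E → Juno plays D at [E] → (2, 5)
vs D/In: Iris plays E → Juno plays D at [E] → (2, 5)
vs W/Stay: Iris plays E → Juno plays W at [E] → Iris plays A at [E-W] → (3, 4)
vs W/In: Iris plays E → Juno plays W at [E] → Iris plays A at [E-W] → (3, 4)

(6,2) (6,2) (2,5) (2,5) (3,4) (3,4)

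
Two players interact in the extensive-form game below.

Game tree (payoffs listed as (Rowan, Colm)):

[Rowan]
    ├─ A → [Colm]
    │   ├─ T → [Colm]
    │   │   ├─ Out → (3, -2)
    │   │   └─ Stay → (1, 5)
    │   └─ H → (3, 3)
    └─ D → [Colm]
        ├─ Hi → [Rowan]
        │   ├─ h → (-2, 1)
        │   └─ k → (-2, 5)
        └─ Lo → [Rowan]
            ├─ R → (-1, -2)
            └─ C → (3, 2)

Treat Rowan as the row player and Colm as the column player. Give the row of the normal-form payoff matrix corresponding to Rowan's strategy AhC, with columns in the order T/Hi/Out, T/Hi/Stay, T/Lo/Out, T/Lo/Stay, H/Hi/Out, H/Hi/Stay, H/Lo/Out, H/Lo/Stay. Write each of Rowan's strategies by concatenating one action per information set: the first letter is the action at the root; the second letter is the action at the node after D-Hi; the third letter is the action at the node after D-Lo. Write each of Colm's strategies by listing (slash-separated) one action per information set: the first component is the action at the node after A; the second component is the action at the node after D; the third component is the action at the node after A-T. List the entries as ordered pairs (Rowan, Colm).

vs T/Hi/Out: Rowan plays A → Colm plays T at [A] → Colm plays Out at [A-T] → (3, -2)
vs T/Hi/Stay: Rowan plays A → Colm plays T at [A] → Colm plays Stay at [A-T] → (1, 5)
vs T/Lo/Out: Rowan plays A → Colm plays T at [A] → Colm plays Out at [A-T] → (3, -2)
vs T/Lo/Stay: Rowan plays A → Colm plays T at [A] → Colm plays Stay at [A-T] → (1, 5)
vs H/Hi/Out: Rowan plays A → Colm plays H at [A] → (3, 3)
vs H/Hi/Stay: Rowan plays A → Colm plays H at [A] → (3, 3)
vs H/Lo/Out: Rowan plays A → Colm plays H at [A] → (3, 3)
vs H/Lo/Stay: Rowan plays A → Colm plays H at [A] → (3, 3)

(3,-2) (1,5) (3,-2) (1,5) (3,3) (3,3) (3,3) (3,3)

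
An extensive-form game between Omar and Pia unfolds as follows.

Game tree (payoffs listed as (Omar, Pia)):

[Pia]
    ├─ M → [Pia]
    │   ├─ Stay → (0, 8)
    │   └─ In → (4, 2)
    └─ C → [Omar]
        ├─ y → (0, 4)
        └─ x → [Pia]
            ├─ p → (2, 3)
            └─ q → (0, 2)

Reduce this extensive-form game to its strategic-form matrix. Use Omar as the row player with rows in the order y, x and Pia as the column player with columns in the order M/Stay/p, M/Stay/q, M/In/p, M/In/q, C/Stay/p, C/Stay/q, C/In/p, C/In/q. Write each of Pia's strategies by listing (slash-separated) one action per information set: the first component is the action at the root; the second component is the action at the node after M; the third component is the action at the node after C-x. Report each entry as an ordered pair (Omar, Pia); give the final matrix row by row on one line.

y: (0,8) (0,8) (4,2) (4,2) (0,4) (0,4) (0,4) (0,4) | x: (0,8) (0,8) (4,2) (4,2) (2,3) (0,2) (2,3) (0,2)

      M/Stay/p  M/Stay/q   M/In/p   M/In/q  C/Stay/p  C/Stay/q   C/In/p   C/In/q
   y    (0,8)    (0,8)    (4,2)    (4,2)    (0,4)    (0,4)    (0,4)    (0,4)
   x    (0,8)    (0,8)    (4,2)    (4,2)    (2,3)    (0,2)    (2,3)    (0,2)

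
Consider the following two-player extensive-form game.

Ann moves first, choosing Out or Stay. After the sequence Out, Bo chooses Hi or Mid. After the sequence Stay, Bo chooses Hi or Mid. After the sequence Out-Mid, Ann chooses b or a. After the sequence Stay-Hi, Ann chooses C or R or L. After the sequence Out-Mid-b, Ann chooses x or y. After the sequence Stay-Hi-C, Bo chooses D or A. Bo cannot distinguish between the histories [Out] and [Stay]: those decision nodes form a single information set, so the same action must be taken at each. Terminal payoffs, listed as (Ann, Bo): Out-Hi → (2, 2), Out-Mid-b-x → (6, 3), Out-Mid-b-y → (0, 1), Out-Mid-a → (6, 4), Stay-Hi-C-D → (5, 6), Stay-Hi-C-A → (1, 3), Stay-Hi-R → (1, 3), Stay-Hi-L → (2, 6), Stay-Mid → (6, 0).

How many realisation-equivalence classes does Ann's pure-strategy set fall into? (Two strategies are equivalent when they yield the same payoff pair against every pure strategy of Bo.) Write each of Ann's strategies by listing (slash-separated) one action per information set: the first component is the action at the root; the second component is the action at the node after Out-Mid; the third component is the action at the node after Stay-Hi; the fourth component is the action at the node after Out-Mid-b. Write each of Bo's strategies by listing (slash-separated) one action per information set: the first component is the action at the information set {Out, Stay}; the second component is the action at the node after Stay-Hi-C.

Ann has 24 pure strategies: Out/b/C/x, Out/b/C/y, Out/b/R/x, Out/b/R/y, Out/b/L/x, Out/b/L/y, Out/a/C/x, Out/a/C/y, Out/a/R/x, Out/a/R/y, Out/a/L/x, Out/a/L/y, Stay/b/C/x, Stay/b/C/y, Stay/b/R/x, Stay/b/R/y, Stay/b/L/x, Stay/b/L/y, Stay/a/C/x, Stay/a/C/y, Stay/a/R/x, Stay/a/R/y, Stay/a/L/x, Stay/a/L/y. Columns: Hi/D, Hi/A, Mid/D, Mid/A.
{Out/b/C/x, Out/b/R/x, Out/b/L/x} → row (2,2) (2,2) (6,3) (6,3)
{Out/b/C/y, Out/b/R/y, Out/b/L/y} → row (2,2) (2,2) (0,1) (0,1)
{Out/a/C/x, Out/a/C/y, Out/a/R/x, Out/a/R/y, Out/a/L/x, Out/a/L/y} → row (2,2) (2,2) (6,4) (6,4)
{Stay/b/C/x, Stay/b/C/y, Stay/a/C/x, Stay/a/C/y} → row (5,6) (1,3) (6,0) (6,0)
{Stay/b/R/x, Stay/b/R/y, Stay/a/R/x, Stay/a/R/y} → row (1,3) (1,3) (6,0) (6,0)
{Stay/b/L/x, Stay/b/L/y, Stay/a/L/x, Stay/a/L/y} → row (2,6) (2,6) (6,0) (6,0)
That's 6 distinct rows out of 24 strategies.

6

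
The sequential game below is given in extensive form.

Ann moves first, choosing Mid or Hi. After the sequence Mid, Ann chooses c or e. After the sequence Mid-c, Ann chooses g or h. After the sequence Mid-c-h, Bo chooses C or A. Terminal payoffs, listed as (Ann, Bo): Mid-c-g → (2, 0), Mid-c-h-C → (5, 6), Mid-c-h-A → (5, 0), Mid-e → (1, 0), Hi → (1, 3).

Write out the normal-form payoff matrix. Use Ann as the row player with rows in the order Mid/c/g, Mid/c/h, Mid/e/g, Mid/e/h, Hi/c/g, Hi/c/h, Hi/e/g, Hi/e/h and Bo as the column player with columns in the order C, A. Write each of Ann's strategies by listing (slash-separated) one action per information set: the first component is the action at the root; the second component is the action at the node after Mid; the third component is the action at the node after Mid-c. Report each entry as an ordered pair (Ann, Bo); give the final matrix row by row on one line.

               C        A
Mid/c/g    (2,0)    (2,0)
Mid/c/h    (5,6)    (5,0)
Mid/e/g    (1,0)    (1,0)
Mid/e/h    (1,0)    (1,0)
 Hi/c/g    (1,3)    (1,3)
 Hi/c/h    (1,3)    (1,3)
 Hi/e/g    (1,3)    (1,3)
 Hi/e/h    (1,3)    (1,3)

Mid/c/g: (2,0) (2,0) | Mid/c/h: (5,6) (5,0) | Mid/e/g: (1,0) (1,0) | Mid/e/h: (1,0) (1,0) | Hi/c/g: (1,3) (1,3) | Hi/c/h: (1,3) (1,3) | Hi/e/g: (1,3) (1,3) | Hi/e/h: (1,3) (1,3)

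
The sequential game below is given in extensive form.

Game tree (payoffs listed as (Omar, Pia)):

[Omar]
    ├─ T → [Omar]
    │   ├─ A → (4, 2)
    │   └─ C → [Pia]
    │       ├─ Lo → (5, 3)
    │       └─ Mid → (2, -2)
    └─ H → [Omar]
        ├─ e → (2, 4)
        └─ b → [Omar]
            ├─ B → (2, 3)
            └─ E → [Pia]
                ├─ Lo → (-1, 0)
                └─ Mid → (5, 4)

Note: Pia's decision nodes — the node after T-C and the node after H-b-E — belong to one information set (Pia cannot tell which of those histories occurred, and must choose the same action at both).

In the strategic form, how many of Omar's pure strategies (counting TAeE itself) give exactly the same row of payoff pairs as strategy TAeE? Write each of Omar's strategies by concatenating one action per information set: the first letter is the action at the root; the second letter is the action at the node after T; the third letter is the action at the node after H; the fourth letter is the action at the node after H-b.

4

Row for TAeE (columns Lo, Mid): (4,2) (4,2).
Under TAeE, Omar's choice at the node after H and at the node after H-b can never be reached regardless of what Pia does, so varying those choices leaves every outcome unchanged.
Holding the reachable choices fixed and varying the unreachable ones freely already gives 2 × 2 = 4 equivalent strategies.
No other strategy reproduces this row, so those 4 are the full class: TAeB, TAeE, TAbB, TAbE.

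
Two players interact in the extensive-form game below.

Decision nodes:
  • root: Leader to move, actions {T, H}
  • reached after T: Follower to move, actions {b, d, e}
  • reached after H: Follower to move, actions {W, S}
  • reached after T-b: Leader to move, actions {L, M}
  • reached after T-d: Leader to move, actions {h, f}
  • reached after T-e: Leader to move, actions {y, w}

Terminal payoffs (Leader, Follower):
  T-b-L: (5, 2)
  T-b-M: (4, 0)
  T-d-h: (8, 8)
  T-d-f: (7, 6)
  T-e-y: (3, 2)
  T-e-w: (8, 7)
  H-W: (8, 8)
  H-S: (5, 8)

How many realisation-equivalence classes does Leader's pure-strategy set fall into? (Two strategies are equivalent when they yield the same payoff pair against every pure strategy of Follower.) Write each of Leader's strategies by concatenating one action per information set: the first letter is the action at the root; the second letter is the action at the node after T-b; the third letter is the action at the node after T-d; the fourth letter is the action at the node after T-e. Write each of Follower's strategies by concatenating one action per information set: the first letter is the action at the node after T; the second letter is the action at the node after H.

9

Leader has 16 pure strategies: TLhy, TLhw, TLfy, TLfw, TMhy, TMhw, TMfy, TMfw, HLhy, HLhw, HLfy, HLfw, HMhy, HMhw, HMfy, HMfw. Columns: bW, bS, dW, dS, eW, eS.
{TLhy} → row (5,2) (5,2) (8,8) (8,8) (3,2) (3,2)
{TLhw} → row (5,2) (5,2) (8,8) (8,8) (8,7) (8,7)
{TLfy} → row (5,2) (5,2) (7,6) (7,6) (3,2) (3,2)
{TLfw} → row (5,2) (5,2) (7,6) (7,6) (8,7) (8,7)
{TMhy} → row (4,0) (4,0) (8,8) (8,8) (3,2) (3,2)
{TMhw} → row (4,0) (4,0) (8,8) (8,8) (8,7) (8,7)
{TMfy} → row (4,0) (4,0) (7,6) (7,6) (3,2) (3,2)
{TMfw} → row (4,0) (4,0) (7,6) (7,6) (8,7) (8,7)
{HLhy, HLhw, HLfy, HLfw, HMhy, HMhw, HMfy, HMfw} → row (8,8) (5,8) (8,8) (5,8) (8,8) (5,8)
That's 9 distinct rows out of 16 strategies.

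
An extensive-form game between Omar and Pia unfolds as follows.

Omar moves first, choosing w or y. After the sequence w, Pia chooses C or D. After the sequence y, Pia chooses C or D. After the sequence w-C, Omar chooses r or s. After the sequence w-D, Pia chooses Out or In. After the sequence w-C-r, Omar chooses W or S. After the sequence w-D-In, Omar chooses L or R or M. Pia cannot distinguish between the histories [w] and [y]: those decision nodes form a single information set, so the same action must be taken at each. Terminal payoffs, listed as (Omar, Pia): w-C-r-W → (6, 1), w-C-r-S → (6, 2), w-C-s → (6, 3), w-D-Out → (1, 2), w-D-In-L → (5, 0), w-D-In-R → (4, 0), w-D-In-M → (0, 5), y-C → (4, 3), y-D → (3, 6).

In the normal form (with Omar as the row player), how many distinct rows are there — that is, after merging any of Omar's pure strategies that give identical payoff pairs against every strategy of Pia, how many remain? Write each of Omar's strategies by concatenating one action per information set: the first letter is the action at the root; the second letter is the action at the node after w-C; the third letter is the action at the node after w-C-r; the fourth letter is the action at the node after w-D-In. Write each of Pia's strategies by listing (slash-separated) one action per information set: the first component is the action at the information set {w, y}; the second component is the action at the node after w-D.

Omar has 24 pure strategies: wrWL, wrWR, wrWM, wrSL, wrSR, wrSM, wsWL, wsWR, wsWM, wsSL, wsSR, wsSM, yrWL, yrWR, yrWM, yrSL, yrSR, yrSM, ysWL, ysWR, ysWM, ysSL, ysSR, ysSM. Columns: C/Out, C/In, D/Out, D/In.
{wrWL} → row (6,1) (6,1) (1,2) (5,0)
{wrWR} → row (6,1) (6,1) (1,2) (4,0)
{wrWM} → row (6,1) (6,1) (1,2) (0,5)
{wrSL} → row (6,2) (6,2) (1,2) (5,0)
{wrSR} → row (6,2) (6,2) (1,2) (4,0)
{wrSM} → row (6,2) (6,2) (1,2) (0,5)
{wsWL, wsSL} → row (6,3) (6,3) (1,2) (5,0)
{wsWR, wsSR} → row (6,3) (6,3) (1,2) (4,0)
{wsWM, wsSM} → row (6,3) (6,3) (1,2) (0,5)
{yrWL, yrWR, yrWM, yrSL, yrSR, yrSM, ysWL, ysWR, ysWM, ysSL, ysSR, ysSM} → row (4,3) (4,3) (3,6) (3,6)
That's 10 distinct rows out of 24 strategies.

10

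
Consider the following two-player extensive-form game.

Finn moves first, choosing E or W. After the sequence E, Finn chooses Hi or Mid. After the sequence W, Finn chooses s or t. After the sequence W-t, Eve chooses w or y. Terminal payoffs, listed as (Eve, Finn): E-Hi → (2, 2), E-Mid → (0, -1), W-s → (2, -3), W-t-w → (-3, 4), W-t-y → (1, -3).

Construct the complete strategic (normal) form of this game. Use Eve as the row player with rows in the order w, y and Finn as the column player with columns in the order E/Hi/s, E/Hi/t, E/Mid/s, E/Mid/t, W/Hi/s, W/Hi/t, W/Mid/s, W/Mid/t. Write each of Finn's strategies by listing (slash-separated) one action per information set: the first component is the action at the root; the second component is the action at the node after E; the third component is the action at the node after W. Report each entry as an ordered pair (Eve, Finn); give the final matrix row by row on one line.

w: (2,2) (2,2) (0,-1) (0,-1) (2,-3) (-3,4) (2,-3) (-3,4) | y: (2,2) (2,2) (0,-1) (0,-1) (2,-3) (1,-3) (2,-3) (1,-3)

       E/Hi/s   E/Hi/t  E/Mid/s  E/Mid/t   W/Hi/s   W/Hi/t  W/Mid/s  W/Mid/t
   w    (2,2)    (2,2)   (0,-1)   (0,-1)   (2,-3)   (-3,4)   (2,-3)   (-3,4)
   y    (2,2)    (2,2)   (0,-1)   (0,-1)   (2,-3)   (1,-3)   (2,-3)   (1,-3)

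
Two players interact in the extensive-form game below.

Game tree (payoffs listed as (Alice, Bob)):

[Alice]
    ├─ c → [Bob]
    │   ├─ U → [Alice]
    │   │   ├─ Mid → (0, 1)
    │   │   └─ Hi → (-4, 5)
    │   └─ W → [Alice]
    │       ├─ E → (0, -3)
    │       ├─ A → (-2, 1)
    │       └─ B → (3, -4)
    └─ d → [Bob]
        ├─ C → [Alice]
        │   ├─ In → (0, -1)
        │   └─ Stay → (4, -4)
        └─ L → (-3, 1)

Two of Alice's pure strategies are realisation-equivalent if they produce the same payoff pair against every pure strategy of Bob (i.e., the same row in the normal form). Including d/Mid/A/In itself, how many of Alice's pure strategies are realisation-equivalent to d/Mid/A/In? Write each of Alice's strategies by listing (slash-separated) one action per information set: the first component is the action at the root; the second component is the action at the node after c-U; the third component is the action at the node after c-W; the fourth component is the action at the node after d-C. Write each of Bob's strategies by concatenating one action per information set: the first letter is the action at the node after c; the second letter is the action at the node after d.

Row for d/Mid/A/In (columns UC, UL, WC, WL): (0,-1) (-3,1) (0,-1) (-3,1).
Under d/Mid/A/In, Alice's choice at the node after c-U and at the node after c-W can never be reached regardless of what Bob does, so varying those choices leaves every outcome unchanged.
Holding the reachable choices fixed and varying the unreachable ones freely already gives 2 × 3 = 6 equivalent strategies.
No other strategy reproduces this row, so those 6 are the full class: d/Mid/E/In, d/Mid/A/In, d/Mid/B/In, d/Hi/E/In, d/Hi/A/In, d/Hi/B/In.

6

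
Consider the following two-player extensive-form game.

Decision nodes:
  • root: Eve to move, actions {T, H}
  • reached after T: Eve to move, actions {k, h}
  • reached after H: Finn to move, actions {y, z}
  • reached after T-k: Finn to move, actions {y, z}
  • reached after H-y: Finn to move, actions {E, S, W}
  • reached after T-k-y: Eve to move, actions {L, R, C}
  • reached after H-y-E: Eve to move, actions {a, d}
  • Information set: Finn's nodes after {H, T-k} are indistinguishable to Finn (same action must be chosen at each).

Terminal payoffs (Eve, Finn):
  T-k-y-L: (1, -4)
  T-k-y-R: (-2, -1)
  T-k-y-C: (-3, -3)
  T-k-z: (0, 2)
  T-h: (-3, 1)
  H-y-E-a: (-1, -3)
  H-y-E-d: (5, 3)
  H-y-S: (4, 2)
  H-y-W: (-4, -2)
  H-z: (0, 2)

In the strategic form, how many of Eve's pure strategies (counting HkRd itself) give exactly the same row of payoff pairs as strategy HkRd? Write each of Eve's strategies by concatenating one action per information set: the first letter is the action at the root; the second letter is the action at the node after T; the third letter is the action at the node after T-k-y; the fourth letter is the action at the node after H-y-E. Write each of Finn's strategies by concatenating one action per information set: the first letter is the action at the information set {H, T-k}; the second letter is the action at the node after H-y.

Row for HkRd (columns yE, yS, yW, zE, zS, zW): (5,3) (4,2) (-4,-2) (0,2) (0,2) (0,2).
Under HkRd, Eve's choice at the node after T and at the node after T-k-y can never be reached regardless of what Finn does, so varying those choices leaves every outcome unchanged.
Holding the reachable choices fixed and varying the unreachable ones freely already gives 2 × 3 = 6 equivalent strategies.
No other strategy reproduces this row, so those 6 are the full class: HkLd, HkRd, HkCd, HhLd, HhRd, HhCd.

6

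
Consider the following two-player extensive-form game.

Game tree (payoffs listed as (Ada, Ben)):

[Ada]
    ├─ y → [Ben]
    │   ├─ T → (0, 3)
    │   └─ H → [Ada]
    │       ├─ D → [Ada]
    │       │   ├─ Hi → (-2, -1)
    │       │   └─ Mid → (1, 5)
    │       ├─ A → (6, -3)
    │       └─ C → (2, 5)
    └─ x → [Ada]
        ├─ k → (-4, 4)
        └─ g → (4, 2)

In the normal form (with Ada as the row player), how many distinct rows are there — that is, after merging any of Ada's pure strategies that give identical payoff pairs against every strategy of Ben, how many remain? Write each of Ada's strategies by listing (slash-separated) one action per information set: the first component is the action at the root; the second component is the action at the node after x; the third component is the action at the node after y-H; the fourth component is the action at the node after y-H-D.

6

Ada has 24 pure strategies: y/k/D/Hi, y/k/D/Mid, y/k/A/Hi, y/k/A/Mid, y/k/C/Hi, y/k/C/Mid, y/g/D/Hi, y/g/D/Mid, y/g/A/Hi, y/g/A/Mid, y/g/C/Hi, y/g/C/Mid, x/k/D/Hi, x/k/D/Mid, x/k/A/Hi, x/k/A/Mid, x/k/C/Hi, x/k/C/Mid, x/g/D/Hi, x/g/D/Mid, x/g/A/Hi, x/g/A/Mid, x/g/C/Hi, x/g/C/Mid. Columns: T, H.
{y/k/D/Hi, y/g/D/Hi} → row (0,3) (-2,-1)
{y/k/D/Mid, y/g/D/Mid} → row (0,3) (1,5)
{y/k/A/Hi, y/k/A/Mid, y/g/A/Hi, y/g/A/Mid} → row (0,3) (6,-3)
{y/k/C/Hi, y/k/C/Mid, y/g/C/Hi, y/g/C/Mid} → row (0,3) (2,5)
{x/k/D/Hi, x/k/D/Mid, x/k/A/Hi, x/k/A/Mid, x/k/C/Hi, x/k/C/Mid} → row (-4,4) (-4,4)
{x/g/D/Hi, x/g/D/Mid, x/g/A/Hi, x/g/A/Mid, x/g/C/Hi, x/g/C/Mid} → row (4,2) (4,2)
That's 6 distinct rows out of 24 strategies.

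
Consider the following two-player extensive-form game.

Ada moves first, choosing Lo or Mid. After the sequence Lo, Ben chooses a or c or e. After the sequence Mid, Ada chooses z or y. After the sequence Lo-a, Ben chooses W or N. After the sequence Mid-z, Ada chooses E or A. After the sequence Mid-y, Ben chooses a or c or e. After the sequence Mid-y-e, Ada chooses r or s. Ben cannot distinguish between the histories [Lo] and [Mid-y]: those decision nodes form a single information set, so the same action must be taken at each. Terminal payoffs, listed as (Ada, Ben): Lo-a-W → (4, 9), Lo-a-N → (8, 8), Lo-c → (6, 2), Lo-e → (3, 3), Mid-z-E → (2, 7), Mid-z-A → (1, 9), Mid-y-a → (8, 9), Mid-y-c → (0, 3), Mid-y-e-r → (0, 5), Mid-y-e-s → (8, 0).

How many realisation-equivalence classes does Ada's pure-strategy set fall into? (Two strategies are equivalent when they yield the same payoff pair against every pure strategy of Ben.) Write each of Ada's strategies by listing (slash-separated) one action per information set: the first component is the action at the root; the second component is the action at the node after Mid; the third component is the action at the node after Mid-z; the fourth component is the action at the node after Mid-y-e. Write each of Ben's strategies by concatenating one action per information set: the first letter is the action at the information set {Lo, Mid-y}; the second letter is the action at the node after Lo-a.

5

Ada has 16 pure strategies: Lo/z/E/r, Lo/z/E/s, Lo/z/A/r, Lo/z/A/s, Lo/y/E/r, Lo/y/E/s, Lo/y/A/r, Lo/y/A/s, Mid/z/E/r, Mid/z/E/s, Mid/z/A/r, Mid/z/A/s, Mid/y/E/r, Mid/y/E/s, Mid/y/A/r, Mid/y/A/s. Columns: aW, aN, cW, cN, eW, eN.
{Lo/z/E/r, Lo/z/E/s, Lo/z/A/r, Lo/z/A/s, Lo/y/E/r, Lo/y/E/s, Lo/y/A/r, Lo/y/A/s} → row (4,9) (8,8) (6,2) (6,2) (3,3) (3,3)
{Mid/z/E/r, Mid/z/E/s} → row (2,7) (2,7) (2,7) (2,7) (2,7) (2,7)
{Mid/z/A/r, Mid/z/A/s} → row (1,9) (1,9) (1,9) (1,9) (1,9) (1,9)
{Mid/y/E/r, Mid/y/A/r} → row (8,9) (8,9) (0,3) (0,3) (0,5) (0,5)
{Mid/y/E/s, Mid/y/A/s} → row (8,9) (8,9) (0,3) (0,3) (8,0) (8,0)
That's 5 distinct rows out of 16 strategies.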